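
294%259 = 35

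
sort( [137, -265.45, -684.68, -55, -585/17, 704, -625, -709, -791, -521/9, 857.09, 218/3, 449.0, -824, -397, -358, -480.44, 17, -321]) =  [-824, -791, -709, -684.68, -625, -480.44, -397, -358, -321, -265.45, -521/9, -55, -585/17, 17, 218/3, 137, 449.0, 704, 857.09]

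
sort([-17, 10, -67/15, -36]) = [-36, -17, -67/15, 10]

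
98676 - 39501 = 59175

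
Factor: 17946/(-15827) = -1*2^1*3^2*7^(-2)*17^(-1)*19^(-1)*997^1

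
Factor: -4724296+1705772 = -1*2^2*61^1*89^1*139^1 = -3018524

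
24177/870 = 8059/290 ≈ 27.79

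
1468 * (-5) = -7340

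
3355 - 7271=-3916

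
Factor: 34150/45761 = 2^1 * 5^2 * 67^(-1) = 50/67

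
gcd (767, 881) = 1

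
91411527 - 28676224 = 62735303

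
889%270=79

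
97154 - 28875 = 68279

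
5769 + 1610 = 7379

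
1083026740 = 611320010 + 471706730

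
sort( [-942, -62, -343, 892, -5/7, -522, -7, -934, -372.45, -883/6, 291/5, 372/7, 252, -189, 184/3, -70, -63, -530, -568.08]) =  [-942, -934, -568.08, -530, -522, -372.45, -343, -189, -883/6, -70, -63, -62, -7, -5/7, 372/7, 291/5, 184/3, 252, 892]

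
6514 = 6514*1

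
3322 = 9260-5938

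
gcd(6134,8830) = 2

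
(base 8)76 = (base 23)2g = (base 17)3b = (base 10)62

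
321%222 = 99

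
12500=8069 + 4431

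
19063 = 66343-47280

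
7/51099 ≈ 0.000137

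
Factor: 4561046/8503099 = 2^1*7^1*11^(-1)*47^(-1)*103^1*3163^1*16447^(-1)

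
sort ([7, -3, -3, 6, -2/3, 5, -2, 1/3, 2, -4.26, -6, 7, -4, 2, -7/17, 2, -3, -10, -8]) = [-10, -8, -6, -4.26, -4, -3, -3, -3, -2, -2/3, -7/17, 1/3, 2, 2, 2, 5, 6, 7, 7]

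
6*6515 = 39090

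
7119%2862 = 1395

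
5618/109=51+59/109 ≈ 51.54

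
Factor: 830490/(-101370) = -1*19^1*47^1*109^(-1) = -893/109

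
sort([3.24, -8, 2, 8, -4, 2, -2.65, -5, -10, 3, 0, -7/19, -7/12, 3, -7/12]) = [-10, -8, -5, -4, -2.65, -7/12, -7/12, -7/19, 0, 2, 2, 3, 3, 3.24, 8]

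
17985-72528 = -54543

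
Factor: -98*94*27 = -1*2^2*3^3*7^2*47^1 = -248724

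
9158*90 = 824220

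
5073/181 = 28 + 5/181 ≈ 28.03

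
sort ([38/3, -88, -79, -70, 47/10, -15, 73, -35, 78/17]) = [-88, -79, -70, -35, -15, 78/17, 47/10, 38/3, 73]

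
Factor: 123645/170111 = 3^1*5^1*8243^1*170111^(-1)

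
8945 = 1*8945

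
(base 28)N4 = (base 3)220000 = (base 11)53A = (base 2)1010001000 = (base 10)648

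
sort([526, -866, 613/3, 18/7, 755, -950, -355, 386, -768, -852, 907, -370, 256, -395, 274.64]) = [-950, -866, -852, -768, -395, -370, -355, 18/7, 613/3, 256, 274.64, 386, 526, 755, 907]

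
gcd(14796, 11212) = 4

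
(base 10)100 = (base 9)121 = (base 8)144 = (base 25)40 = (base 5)400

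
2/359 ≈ 0.00557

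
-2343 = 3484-5827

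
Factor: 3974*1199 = 2^1*11^1*109^1*1987^1 = 4764826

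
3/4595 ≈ 0.000653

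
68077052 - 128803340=-60726288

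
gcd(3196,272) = 68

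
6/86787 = 2/28929 ≈ 0.0000691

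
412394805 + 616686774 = 1029081579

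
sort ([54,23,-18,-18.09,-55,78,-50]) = [-55,-50,-18.09,-18,23,54,78]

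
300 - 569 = -269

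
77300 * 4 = 309200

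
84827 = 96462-11635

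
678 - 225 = 453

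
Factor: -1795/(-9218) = 2^(-1)*5^1*11^(-1)*359^1*419^(-1)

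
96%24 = 0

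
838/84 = 9 + 41/42 ≈ 9.98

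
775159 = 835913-60754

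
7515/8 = 939 + 3/8 ≈ 939.38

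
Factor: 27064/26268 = 2^1 * 3^(-1) * 11^(-1) * 17^1 = 34/33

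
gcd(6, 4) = 2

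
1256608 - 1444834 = -188226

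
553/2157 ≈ 0.256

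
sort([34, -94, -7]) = [-94, -7, 34]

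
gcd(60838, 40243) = 1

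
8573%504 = 5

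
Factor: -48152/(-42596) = 2^1 * 13^1 * 23^(-1) = 26/23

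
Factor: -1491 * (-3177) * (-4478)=-1 * 2^1 * 3^3 * 7^1 * 71^1 * 353^1 * 2239^1=-21211869546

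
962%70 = 52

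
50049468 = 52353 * 956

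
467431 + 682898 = 1150329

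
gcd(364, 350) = 14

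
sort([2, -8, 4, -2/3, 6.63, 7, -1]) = [-8, -1, -2/3, 2, 4, 6.63, 7]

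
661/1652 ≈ 0.400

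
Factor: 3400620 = 2^2*3^1*5^1*19^2*157^1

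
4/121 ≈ 0.0331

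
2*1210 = 2420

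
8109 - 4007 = 4102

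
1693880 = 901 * 1880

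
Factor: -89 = -1 * 89^1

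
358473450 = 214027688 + 144445762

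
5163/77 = 67+4/77 ≈ 67.05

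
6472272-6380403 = 91869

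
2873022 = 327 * 8786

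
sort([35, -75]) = [-75, 35]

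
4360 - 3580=780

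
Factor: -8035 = -1*5^1*1607^1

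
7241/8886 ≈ 0.815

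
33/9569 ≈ 0.00345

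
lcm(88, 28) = 616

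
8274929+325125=8600054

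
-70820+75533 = 4713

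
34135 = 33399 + 736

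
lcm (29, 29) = 29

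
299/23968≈0.0125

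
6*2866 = 17196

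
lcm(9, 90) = 90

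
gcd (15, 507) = 3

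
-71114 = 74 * (-961)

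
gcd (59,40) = 1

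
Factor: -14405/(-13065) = 3^(-1)*13^(-1)*43^1 = 43/39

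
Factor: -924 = -1*2^2*3^1*7^1*11^1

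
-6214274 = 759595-6973869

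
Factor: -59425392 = -1 * 2^4 * 3^1 * 13^1 * 95233^1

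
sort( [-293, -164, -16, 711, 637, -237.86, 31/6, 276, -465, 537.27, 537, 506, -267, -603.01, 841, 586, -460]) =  [-603.01, -465, -460, -293, -267, -237.86, -164, -16, 31/6, 276, 506, 537, 537.27, 586, 637, 711, 841]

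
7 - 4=3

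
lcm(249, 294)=24402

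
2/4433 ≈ 0.000451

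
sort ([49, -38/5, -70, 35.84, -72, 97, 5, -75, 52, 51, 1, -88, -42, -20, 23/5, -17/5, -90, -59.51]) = [-90, -88, -75, -72, -70, -59.51, -42, -20, -38/5, -17/5, 1, 23/5, 5, 35.84, 49, 51, 52, 97]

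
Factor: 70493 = 157^1*449^1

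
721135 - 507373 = 213762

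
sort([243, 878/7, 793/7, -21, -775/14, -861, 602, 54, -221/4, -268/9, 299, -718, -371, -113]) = [-861, -718, -371, -113, -775/14, -221/4, -268/9, -21, 54, 793/7, 878/7, 243, 299, 602]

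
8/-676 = -2/169 ≈ -0.0118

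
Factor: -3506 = -1*2^1*1753^1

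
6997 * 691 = 4834927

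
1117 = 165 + 952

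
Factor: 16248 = 2^3*3^1*677^1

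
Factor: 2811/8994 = 2^(-1)*937^1*1499^(-1) = 937/2998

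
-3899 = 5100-8999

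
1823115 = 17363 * 105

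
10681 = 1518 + 9163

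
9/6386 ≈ 0.00141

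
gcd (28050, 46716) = 102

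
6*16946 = 101676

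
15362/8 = 1920+1/4 = 1920.25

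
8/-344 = -1/43 ≈ -0.0233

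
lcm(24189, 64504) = 193512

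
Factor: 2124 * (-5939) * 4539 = -1 * 2^2 * 3^3 * 17^1 * 59^1 * 89^1 * 5939^1 = -57256925004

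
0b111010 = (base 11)53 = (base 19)31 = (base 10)58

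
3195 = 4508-1313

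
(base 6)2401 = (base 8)1101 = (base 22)145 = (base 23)122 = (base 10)577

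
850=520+330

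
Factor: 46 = 2^1*23^1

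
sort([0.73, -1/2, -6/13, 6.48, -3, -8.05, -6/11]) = [-8.05, -3, -6/11, -1/2, -6/13, 0.73, 6.48]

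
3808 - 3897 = -89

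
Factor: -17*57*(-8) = 2^3*3^1*17^1*19^1 = 7752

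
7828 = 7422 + 406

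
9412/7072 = 1 + 45/136 ≈ 1.33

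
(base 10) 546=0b1000100010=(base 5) 4141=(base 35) fl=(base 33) gi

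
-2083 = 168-2251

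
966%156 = 30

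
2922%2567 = 355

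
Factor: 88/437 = 2^3*11^1*19^(-1)*23^(-1)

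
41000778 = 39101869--1898909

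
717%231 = 24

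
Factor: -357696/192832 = -1*3^5*131^(-1) = -243/131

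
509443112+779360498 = 1288803610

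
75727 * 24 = 1817448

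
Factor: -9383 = -1 * 11^1 * 853^1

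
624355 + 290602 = 914957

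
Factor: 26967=3^1 * 89^1 * 101^1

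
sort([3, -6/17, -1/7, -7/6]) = [-7/6, -6/17, -1/7, 3]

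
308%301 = 7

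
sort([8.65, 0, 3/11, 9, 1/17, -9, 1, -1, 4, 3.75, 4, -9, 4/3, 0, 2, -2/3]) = [-9, -9, -1, -2/3, 0, 0, 1/17, 3/11, 1, 4/3, 2, 3.75, 4, 4, 8.65, 9]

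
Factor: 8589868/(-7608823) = -1 * 2^2 * 7^1 * 907^(-1) * 8389^(-1) * 306781^1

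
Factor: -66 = -1*2^1*3^1*11^1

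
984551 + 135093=1119644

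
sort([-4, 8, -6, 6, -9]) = [-9, -6, -4, 6, 8]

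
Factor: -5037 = -1 * 3^1 * 23^1 * 73^1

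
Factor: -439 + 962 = 523^1 = 523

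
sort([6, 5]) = [5, 6]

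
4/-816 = -1/204 ≈ -0.00490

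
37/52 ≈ 0.712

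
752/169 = 4 + 76/169 ≈ 4.45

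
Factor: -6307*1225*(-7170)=2^1*3^1*5^3*7^3*17^1*53^1*239^1=55395957750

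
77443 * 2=154886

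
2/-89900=-1/44950≈-0.0000222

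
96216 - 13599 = 82617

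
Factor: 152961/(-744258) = -1*2^(-1)*67^1*163^(-1) = -67/326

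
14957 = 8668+6289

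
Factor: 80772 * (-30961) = -1 * 2^2 * 3^1 * 7^1 * 53^1 * 127^1 * 4423^1 = -2500781892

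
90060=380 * 237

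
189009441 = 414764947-225755506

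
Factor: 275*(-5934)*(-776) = 2^4*3^1*5^2*11^1*23^1*43^1*97^1 = 1266315600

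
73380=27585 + 45795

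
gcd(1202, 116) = 2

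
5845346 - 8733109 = -2887763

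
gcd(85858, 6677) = 1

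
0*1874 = 0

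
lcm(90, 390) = 1170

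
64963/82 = 792 + 19/82≈792.23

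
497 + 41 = 538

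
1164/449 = 2 + 266/449 ≈ 2.59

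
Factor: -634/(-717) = 2^1 * 3^(-1) * 239^(-1) * 317^1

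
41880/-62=-675 - 15/31 ≈ -675.48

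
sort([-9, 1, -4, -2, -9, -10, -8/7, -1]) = [-10, -9, -9, -4, -2, -8/7, -1, 1]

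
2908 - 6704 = -3796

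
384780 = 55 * 6996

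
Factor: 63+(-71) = -1*2^3 = -8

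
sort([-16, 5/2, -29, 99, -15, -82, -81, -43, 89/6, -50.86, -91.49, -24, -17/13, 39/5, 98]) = [-91.49, -82, -81, -50.86, -43, -29, -24, -16, -15, -17/13, 5/2, 39/5, 89/6, 98, 99]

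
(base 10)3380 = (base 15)1005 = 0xd34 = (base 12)1b58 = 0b110100110100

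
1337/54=24 + 41/54 ≈ 24.76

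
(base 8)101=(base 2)1000001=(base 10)65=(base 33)1w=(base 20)35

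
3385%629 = 240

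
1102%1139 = 1102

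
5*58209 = 291045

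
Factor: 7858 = 2^1*3929^1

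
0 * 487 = 0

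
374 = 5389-5015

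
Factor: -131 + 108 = -1 * 23^1 = -23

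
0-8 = -8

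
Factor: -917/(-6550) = 2^(-1)*5^(-2)*7^1 = 7/50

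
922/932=461/466≈0.989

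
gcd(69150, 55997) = 1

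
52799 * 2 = 105598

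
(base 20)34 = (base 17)3d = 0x40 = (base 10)64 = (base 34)1u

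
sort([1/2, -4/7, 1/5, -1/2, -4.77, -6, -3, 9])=[-6, -4.77, -3, -4/7, -1/2, 1/5, 1/2, 9]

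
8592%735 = 507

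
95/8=11 + 7/8 ≈ 11.88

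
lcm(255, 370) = 18870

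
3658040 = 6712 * 545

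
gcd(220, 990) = 110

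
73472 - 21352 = 52120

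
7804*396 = 3090384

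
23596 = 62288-38692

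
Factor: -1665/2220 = -1 * 2^(-2) * 3^1 = -3/4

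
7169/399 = 17 + 386/399 ≈ 17.97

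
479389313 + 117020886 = 596410199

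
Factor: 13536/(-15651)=-1*2^5*37^(-1)=-32/37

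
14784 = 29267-14483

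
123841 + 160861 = 284702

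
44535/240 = 2969/16 ≈ 185.56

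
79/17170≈0.00460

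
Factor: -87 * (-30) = 2^1 * 3^2 * 5^1 * 29^1 = 2610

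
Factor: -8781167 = -1*157^1*55931^1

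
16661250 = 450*37025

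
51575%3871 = 1252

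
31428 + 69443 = 100871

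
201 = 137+64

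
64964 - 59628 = 5336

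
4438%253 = 137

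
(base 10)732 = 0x2dc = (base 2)1011011100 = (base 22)1b6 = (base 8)1334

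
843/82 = 10+23/82≈10.28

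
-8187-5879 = -14066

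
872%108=8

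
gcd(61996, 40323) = 1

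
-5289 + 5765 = 476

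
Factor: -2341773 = -1 * 3^2 * 7^1 * 37171^1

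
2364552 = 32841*72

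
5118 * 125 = 639750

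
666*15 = 9990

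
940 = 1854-914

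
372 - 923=-551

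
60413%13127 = 7905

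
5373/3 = 1791 = 1791.00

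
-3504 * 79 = -276816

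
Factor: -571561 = -1*29^1*19709^1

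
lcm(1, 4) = 4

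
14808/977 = 15 + 153/977 ≈ 15.16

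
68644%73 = 24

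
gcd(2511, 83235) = 93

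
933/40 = 23+13/40 ≈ 23.33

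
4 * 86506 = 346024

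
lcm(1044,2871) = 11484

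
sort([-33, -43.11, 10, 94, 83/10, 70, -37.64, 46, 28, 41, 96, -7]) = [-43.11, -37.64, -33, -7, 83/10, 10, 28, 41, 46, 70, 94, 96]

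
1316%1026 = 290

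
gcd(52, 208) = 52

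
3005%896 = 317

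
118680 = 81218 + 37462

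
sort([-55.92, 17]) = [-55.92, 17]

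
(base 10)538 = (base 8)1032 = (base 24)ma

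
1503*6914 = 10391742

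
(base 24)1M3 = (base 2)10001010011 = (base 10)1107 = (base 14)591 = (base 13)672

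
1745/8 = 218 + 1/8 ≈ 218.13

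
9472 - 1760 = 7712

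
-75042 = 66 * (-1137)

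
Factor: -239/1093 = -1*239^1*1093^(-1)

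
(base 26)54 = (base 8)206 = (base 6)342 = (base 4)2012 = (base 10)134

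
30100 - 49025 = -18925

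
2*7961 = 15922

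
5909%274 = 155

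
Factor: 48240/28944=3^(-1)*5^1=5/3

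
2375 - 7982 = -5607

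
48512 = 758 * 64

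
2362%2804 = 2362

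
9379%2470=1969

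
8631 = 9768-1137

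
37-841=-804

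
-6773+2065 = -4708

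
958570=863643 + 94927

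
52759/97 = 543 + 88/97 ≈ 543.91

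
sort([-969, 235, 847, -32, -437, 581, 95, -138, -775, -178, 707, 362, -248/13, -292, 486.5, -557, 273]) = [-969, -775, -557, -437, -292, -178, -138, -32, -248/13, 95, 235, 273, 362, 486.5, 581, 707, 847]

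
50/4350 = 1/87 ≈ 0.0115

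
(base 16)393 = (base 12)643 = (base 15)410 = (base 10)915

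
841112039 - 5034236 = 836077803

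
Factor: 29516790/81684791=2^1*3^1*5^1*211^1*643^(-1)*4663^1*127037^(-1) 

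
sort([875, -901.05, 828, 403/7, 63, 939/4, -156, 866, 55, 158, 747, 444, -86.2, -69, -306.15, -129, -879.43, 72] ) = [-901.05, -879.43, -306.15, -156, -129, -86.2, -69, 55, 403/7, 63, 72, 158, 939/4, 444, 747, 828, 866, 875] 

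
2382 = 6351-3969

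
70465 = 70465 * 1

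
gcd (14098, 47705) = 7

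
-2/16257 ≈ -0.000123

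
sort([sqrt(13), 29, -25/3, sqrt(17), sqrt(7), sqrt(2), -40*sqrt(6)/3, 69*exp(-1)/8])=[-40*sqrt(6)/3, -25/3, sqrt(2), sqrt(7), 69*exp(-1)/8, sqrt(13), sqrt(17), 29]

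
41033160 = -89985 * (-456)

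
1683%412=35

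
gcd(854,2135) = 427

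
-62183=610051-672234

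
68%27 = 14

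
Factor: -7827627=-1*3^1*2609209^1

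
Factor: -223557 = -1*3^1*43^1*1733^1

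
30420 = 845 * 36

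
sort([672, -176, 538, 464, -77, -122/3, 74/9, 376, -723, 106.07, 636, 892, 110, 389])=[-723, -176, -77, -122/3, 74/9, 106.07, 110, 376, 389, 464, 538, 636, 672, 892]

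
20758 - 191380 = -170622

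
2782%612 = 334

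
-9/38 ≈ -0.237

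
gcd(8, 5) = 1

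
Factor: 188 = 2^2*47^1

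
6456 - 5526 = 930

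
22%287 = 22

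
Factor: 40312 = 2^3 * 5039^1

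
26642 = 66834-40192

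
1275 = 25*51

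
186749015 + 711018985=897768000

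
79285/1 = 79285 = 79285.00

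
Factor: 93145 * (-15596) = -1 * 2^2 * 5^1 * 7^1 * 13^1 * 557^1 * 1433^1 = -1452689420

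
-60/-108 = 5/9 ≈ 0.556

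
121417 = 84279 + 37138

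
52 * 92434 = 4806568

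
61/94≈0.649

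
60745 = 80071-19326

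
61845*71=4390995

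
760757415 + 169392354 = 930149769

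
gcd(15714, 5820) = 582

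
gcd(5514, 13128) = 6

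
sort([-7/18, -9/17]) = [-9/17, -7/18]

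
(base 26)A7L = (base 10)6963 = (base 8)15463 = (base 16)1B33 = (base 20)H83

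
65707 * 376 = 24705832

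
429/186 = 143/62 ≈ 2.31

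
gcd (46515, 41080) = 5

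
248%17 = 10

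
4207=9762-5555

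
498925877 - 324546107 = 174379770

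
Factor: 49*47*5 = 5^1*7^2*47^1 = 11515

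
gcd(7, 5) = 1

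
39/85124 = 3/6548 ≈ 0.000458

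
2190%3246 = 2190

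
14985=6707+8278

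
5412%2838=2574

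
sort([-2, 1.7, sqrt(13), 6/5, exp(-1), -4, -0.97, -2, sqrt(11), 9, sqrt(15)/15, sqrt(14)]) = [-4, -2, -2, -0.97, sqrt(15)/15, exp(-1), 6/5, 1.7, sqrt(11), sqrt(13), sqrt(14), 9]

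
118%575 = 118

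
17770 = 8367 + 9403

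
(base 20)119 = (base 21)k9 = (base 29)en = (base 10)429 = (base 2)110101101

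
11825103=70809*167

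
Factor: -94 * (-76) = 2^3 * 19^1 * 47^1 = 7144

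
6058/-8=-757 - 1/4=-757.25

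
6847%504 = 295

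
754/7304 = 377/3652 ≈ 0.103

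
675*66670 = 45002250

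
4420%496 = 452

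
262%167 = 95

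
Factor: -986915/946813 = -1 * 5^1 * 7^(-1) * 41^(-1) * 3299^(-1) * 197383^1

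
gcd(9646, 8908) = 2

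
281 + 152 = 433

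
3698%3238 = 460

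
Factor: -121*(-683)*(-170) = -1*2^1*5^1*11^2*17^1*683^1 = -14049310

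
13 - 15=-2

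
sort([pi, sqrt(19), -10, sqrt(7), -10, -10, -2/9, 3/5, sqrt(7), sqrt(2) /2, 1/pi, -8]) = [-10, -10, -10, -8, -2/9, 1/pi, 3/5, sqrt(2) /2, sqrt(7), sqrt(7), pi, sqrt(19)]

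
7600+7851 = 15451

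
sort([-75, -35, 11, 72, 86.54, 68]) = [-75, -35, 11, 68, 72, 86.54]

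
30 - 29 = 1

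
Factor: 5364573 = 3^1*1788191^1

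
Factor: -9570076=-1 * 2^2 * 2392519^1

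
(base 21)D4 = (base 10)277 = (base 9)337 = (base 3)101021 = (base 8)425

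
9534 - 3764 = 5770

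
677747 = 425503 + 252244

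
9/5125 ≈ 0.00176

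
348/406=6/7 ≈ 0.857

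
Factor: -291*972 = -1*2^2*3^6*97^1 = -282852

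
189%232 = 189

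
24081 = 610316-586235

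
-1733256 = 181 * (-9576) 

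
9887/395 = 25 + 12/395 ≈ 25.03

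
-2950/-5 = 590 = 590.00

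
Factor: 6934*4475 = 2^1*5^2*179^1*3467^1 = 31029650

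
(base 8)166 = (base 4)1312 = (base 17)6g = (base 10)118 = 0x76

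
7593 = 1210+6383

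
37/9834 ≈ 0.00376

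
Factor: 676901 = 67^1 * 10103^1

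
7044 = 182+6862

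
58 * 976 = 56608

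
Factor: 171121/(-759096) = -1 * 2^(-3) * 3^(-2) * 13^(-1) * 211^1 = -211/936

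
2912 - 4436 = -1524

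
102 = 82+20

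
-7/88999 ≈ -0.0000787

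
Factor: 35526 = 2^1 * 3^1 * 31^1 * 191^1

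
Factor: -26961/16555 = -1 * 3^1 * 5^(-1) * 7^(-1) * 19^1 = -57/35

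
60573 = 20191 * 3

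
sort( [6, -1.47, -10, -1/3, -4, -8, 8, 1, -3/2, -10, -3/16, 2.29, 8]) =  [-10, -10, -8, -4, -3/2, -1.47, -1/3, -3/16, 1, 2.29, 6, 8, 8]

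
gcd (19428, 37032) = 12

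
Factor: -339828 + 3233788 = 2^3*5^1*71^1*1019^1 = 2893960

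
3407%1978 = 1429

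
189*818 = 154602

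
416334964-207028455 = 209306509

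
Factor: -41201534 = -1 * 2^1 * 11^1 * 277^1 * 6761^1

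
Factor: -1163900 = -1*2^2*5^2*103^1*113^1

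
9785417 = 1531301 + 8254116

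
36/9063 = 4/1007 ≈ 0.00397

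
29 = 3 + 26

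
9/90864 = 1/10096 ≈ 0.0000990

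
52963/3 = 17654 + 1/3 ≈ 17654.33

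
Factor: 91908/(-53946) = -1 * 2^1 * 3^(-3) * 23^1 = -46/27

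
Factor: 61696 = 2^8*241^1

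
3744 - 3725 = 19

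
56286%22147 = 11992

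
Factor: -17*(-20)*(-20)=-1*2^4*5^2*17^1=-6800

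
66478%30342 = 5794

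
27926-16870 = 11056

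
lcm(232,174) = 696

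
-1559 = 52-1611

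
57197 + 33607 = 90804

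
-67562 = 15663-83225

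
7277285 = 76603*95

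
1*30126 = 30126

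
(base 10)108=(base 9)130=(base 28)3o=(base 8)154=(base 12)90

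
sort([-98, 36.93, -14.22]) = [-98, -14.22, 36.93]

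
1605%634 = 337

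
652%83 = 71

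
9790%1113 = 886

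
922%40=2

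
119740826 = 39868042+79872784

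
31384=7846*4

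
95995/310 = 19199/62 ≈ 309.66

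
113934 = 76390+37544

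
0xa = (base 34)a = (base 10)10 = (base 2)1010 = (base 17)a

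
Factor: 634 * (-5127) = -1 * 2^1 * 3^1 * 317^1 * 1709^1 = -3250518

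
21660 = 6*3610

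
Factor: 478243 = 478243^1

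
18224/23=792 + 8/23≈792.35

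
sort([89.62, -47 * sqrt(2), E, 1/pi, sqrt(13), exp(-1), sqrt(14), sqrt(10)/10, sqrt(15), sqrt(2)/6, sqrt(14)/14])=[-47 * sqrt(2), sqrt(2)/6, sqrt(14)/14, sqrt(10)/10, 1/pi, exp(-1), E, sqrt(13), sqrt(14), sqrt(15), 89.62]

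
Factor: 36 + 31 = 67^1 = 67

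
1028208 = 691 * 1488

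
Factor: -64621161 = -1 * 3^2 * 11^1 * 652739^1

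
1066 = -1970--3036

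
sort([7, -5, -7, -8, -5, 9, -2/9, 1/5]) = [-8, -7, -5, -5, -2/9, 1/5, 7, 9]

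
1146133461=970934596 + 175198865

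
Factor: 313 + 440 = 3^1 * 251^1 = 753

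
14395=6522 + 7873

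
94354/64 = 1474 + 9/32 ≈ 1474.28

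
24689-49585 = -24896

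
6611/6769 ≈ 0.977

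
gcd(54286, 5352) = 2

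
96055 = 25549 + 70506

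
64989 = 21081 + 43908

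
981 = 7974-6993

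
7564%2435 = 259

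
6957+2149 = 9106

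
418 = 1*418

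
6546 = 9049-2503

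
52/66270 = 26/33135 ≈ 0.000785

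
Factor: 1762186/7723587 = 2^1 * 3^(-1) * 17^1 * 51829^1 * 2574529^(-1)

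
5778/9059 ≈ 0.638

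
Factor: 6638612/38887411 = 2^2*23^(-1)*1659653^1*1690757^(-1)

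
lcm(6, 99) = 198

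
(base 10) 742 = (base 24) 16m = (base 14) 3b0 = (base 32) n6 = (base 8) 1346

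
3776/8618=1888/4309 ≈ 0.438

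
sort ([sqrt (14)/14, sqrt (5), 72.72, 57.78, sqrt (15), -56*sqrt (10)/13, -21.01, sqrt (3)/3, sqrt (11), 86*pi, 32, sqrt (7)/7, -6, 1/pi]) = [-21.01, -56*sqrt (10)/13, -6, sqrt (14)/14, 1/pi, sqrt (7)/7, sqrt (3)/3, sqrt (5), sqrt (11), sqrt (15), 32, 57.78, 72.72, 86*pi]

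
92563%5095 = 853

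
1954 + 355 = 2309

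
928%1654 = 928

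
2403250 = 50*48065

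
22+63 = 85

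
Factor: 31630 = 2^1*5^1*3163^1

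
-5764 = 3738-9502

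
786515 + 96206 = 882721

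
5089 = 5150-61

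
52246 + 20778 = 73024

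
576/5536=18/173 ≈ 0.104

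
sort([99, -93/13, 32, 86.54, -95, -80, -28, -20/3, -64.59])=[-95, -80, -64.59, -28, -93/13, -20/3, 32, 86.54, 99]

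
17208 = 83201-65993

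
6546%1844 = 1014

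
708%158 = 76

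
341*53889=18376149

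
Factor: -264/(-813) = 2^3*11^1*271^(-1) = 88/271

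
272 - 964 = -692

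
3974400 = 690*5760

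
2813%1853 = 960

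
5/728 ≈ 0.00687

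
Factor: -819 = -1 * 3^2 * 7^1 * 13^1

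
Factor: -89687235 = -1*3^1*5^1*11^1*23^1*23633^1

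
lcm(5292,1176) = 10584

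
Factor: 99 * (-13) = -1 * 3^2 * 11^1 * 13^1 = -1287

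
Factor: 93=3^1*31^1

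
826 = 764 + 62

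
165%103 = 62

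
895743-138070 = 757673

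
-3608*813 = -2933304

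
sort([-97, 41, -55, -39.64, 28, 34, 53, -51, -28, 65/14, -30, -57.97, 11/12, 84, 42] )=[-97, -57.97, -55, -51, -39.64, -30, -28, 11/12, 65/14, 28, 34, 41, 42, 53, 84] 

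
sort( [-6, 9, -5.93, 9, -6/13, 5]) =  [-6, -5.93, -6/13, 5, 9, 9]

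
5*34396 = 171980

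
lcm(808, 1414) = 5656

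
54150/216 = 9025/36 ≈ 250.69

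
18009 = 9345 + 8664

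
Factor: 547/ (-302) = -1*2^ (-1)*151^ (-1)*547^1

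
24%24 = 0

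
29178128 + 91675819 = 120853947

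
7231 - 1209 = 6022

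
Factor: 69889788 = 2^2 * 3^2 * 17^1 * 114199^1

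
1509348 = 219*6892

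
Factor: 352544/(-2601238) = -1 * 2^4 * 17^(-1) * 23^1 * 479^1 * 76507^(-1) = -176272/1300619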